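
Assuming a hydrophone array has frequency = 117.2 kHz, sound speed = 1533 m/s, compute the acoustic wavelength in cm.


lambda = c/f = 1533 / 117200 = 0.0131 m = 1.31 cm

1.31 cm


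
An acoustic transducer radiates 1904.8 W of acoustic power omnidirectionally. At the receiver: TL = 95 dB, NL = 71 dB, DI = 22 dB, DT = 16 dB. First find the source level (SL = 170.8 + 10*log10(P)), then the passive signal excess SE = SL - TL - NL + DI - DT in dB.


Step 1: SL = 170.8 + 10*log10(1904.8) = 203.6 dB
Step 2: SE = SL - TL - NL + DI - DT = 203.6 - 95 - 71 + 22 - 16 = 43.6

43.6 dB


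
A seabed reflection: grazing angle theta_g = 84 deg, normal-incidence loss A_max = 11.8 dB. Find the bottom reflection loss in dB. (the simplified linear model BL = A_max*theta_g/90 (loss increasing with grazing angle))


BL = A_max * theta_g / 90 = 11.8 * 84 / 90 = 11.01

11.01 dB


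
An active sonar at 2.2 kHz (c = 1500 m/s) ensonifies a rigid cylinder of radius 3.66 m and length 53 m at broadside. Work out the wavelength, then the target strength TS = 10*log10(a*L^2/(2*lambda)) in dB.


Step 1: lambda = c/f = 1500/2200 = 0.68182 m
Step 2: TS = 10*log10(a*L^2/(2*lambda)) = 10*log10(3.66*53^2/(2*0.68182)) = 38.77

38.77 dB


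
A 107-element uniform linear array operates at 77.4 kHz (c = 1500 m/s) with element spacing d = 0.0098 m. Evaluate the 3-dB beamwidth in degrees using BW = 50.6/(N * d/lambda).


0.94 deg


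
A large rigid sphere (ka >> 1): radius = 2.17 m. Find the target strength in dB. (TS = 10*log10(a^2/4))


TS = 10*log10(2.17^2 / 4) = 10*log10(1.177225) = 0.71

0.71 dB


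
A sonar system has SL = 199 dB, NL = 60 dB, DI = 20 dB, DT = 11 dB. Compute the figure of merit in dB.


FOM = SL - NL + DI - DT = 199 - 60 + 20 - 11 = 148

148 dB


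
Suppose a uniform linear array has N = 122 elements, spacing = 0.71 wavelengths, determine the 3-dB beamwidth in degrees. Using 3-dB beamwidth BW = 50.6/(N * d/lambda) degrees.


BW = 50.6 / (122 * 0.71) = 50.6 / 86.62 = 0.58

0.58 deg


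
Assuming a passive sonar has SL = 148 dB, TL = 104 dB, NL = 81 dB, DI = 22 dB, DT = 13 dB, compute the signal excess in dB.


-28 dB


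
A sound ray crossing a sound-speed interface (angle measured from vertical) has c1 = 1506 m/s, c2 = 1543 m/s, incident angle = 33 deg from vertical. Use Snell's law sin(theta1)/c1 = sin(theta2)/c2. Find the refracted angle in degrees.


33.92 deg


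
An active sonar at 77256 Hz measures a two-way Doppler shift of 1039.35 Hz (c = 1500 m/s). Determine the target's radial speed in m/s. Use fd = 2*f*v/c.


From fd = 2*f*v/c, v = c*fd/(2*f) = 1500 * 1039.35 / (2*77256) = 10.09

10.09 m/s


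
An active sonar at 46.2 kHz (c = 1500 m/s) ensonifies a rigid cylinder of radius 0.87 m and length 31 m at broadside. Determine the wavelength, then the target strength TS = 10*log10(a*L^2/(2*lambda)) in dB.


Step 1: lambda = c/f = 1500/46200 = 0.03247 m
Step 2: TS = 10*log10(a*L^2/(2*lambda)) = 10*log10(0.87*31^2/(2*0.03247)) = 41.1

41.1 dB


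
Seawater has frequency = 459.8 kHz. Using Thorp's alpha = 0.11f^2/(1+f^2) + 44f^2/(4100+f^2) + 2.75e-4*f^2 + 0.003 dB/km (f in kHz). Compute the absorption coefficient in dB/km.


101.415 dB/km


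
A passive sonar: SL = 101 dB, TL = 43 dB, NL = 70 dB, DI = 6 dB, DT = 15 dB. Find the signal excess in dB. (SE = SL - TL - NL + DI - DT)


SE = SL - TL - NL + DI - DT = 101 - 43 - 70 + 6 - 15 = -21

-21 dB


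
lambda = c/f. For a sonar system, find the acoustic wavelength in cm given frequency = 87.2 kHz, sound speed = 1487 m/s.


1.71 cm


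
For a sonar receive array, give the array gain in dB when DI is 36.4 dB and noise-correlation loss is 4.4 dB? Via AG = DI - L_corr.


AG = DI - L_corr = 36.4 - 4.4 = 32.0

32.0 dB


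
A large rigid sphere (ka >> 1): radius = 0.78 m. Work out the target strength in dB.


TS = 10*log10(0.78^2 / 4) = 10*log10(0.1521) = -8.18

-8.18 dB


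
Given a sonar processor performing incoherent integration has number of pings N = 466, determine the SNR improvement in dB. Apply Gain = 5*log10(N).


13.34 dB


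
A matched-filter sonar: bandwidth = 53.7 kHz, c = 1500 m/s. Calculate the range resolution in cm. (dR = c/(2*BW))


dR = c/(2*BW) = 1500 / (2 * 53.7e3) = 0.014 m = 1.4 cm

1.4 cm


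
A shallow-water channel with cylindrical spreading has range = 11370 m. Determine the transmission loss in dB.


40.56 dB


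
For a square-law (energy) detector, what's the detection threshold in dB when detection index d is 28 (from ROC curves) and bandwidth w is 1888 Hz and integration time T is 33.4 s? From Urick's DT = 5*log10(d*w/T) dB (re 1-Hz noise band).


DT = 5*log10(d*w/T) = 5*log10(28 * 1888 / 33.4) = 5*log10(1582.75) = 16.0

16.0 dB


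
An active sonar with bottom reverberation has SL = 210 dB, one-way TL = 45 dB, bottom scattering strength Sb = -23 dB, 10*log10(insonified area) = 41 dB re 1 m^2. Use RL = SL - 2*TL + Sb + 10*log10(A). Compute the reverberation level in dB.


RL = SL - 2*TL + Sb + 10*log10(A) = 210 - 2*45 + (-23) + 41 = 138

138 dB


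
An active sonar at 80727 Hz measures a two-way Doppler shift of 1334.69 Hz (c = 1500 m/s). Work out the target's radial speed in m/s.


From fd = 2*f*v/c, v = c*fd/(2*f) = 1500 * 1334.69 / (2*80727) = 12.4

12.4 m/s


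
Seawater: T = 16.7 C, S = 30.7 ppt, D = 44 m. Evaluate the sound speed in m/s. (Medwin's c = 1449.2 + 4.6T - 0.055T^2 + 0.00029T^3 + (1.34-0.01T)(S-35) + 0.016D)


c = 1449.2 + 4.6*16.7 - 0.055*16.7^2 + 0.00029*16.7^3 + (1.34 - 0.01*16.7)*(30.7 - 35) + 0.016*44 = 1507.69

1507.69 m/s


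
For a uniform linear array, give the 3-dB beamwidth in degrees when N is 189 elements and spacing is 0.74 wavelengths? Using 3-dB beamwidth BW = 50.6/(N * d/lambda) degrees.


BW = 50.6 / (189 * 0.74) = 50.6 / 139.86 = 0.36

0.36 deg


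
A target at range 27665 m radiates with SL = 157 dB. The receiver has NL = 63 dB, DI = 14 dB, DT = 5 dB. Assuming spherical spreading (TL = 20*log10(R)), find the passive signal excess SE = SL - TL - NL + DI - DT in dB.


Step 1: TL = 20*log10(27665) = 88.84 dB
Step 2: SE = 157 - 88.84 - 63 + 14 - 5 = 14.16

14.16 dB


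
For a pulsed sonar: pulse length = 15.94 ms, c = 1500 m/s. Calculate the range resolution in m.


dR = c*tau/2 = 1500 * 15.94e-3 / 2 = 11.955

11.955 m


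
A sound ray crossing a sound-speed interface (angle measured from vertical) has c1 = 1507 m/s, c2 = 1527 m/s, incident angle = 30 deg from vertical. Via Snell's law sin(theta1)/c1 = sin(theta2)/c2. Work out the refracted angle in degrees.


30.44 deg


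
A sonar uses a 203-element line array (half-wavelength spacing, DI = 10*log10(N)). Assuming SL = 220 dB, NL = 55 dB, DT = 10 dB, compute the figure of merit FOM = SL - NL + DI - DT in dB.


178.07 dB


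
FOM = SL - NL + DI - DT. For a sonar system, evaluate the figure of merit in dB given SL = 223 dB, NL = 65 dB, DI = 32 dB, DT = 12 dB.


178 dB


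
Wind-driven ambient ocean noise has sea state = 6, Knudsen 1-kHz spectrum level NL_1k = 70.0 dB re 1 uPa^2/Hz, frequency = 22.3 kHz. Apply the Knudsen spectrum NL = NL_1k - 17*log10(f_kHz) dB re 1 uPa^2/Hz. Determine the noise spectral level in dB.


NL = NL_1k - 17*log10(f_kHz) = 70.0 - 17*log10(22.3) = 70.0 - (22.92) = 47.08

47.08 dB


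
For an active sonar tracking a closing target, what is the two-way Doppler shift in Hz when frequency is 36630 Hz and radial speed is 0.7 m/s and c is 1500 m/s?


34.19 Hz


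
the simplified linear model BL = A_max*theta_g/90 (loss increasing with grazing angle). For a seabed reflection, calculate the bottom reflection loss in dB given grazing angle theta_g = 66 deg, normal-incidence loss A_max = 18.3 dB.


BL = A_max * theta_g / 90 = 18.3 * 66 / 90 = 13.42

13.42 dB


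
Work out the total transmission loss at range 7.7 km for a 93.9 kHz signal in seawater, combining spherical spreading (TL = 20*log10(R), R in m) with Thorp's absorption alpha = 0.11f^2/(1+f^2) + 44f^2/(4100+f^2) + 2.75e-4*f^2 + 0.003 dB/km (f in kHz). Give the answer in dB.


Step 1 (Thorp): alpha = 0.11*8817.21/(1+8817.21) + 44*8817.21/(4100+8817.21) + 2.75e-4*8817.21 + 0.003 = 32.5719 dB/km
Step 2: TL_spread = 20*log10(7700) = 77.73 dB
Step 3: TL_abs = alpha*R = 32.5719 * 7.7 = 250.8 dB
Step 4: TL_total = 77.73 + 250.8 = 328.53

328.53 dB


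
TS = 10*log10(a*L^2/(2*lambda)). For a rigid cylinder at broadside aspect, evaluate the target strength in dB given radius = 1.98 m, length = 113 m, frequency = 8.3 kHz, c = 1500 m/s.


48.45 dB


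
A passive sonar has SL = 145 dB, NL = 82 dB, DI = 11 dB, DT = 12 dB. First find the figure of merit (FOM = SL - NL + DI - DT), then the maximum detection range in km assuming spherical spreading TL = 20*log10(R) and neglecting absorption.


Step 1: FOM = SL - NL + DI - DT = 145 - 82 + 11 - 12 = 62 dB
Step 2: at max range FOM = TL = 20*log10(R), so R = 10^(62/20) = 1258.93 m = 1.26 km

1.26 km


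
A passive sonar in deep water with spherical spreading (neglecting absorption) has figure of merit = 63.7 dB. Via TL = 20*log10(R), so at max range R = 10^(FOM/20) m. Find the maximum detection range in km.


1.53 km


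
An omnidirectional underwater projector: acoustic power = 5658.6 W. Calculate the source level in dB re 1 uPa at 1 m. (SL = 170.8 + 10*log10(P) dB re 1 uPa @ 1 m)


SL = 170.8 + 10*log10(5658.6) = 170.8 + 37.53 = 208.33

208.33 dB


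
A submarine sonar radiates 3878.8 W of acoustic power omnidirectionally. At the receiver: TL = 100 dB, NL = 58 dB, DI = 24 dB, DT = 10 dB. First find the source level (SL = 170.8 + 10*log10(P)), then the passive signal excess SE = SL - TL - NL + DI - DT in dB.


Step 1: SL = 170.8 + 10*log10(3878.8) = 206.69 dB
Step 2: SE = SL - TL - NL + DI - DT = 206.69 - 100 - 58 + 24 - 10 = 62.69

62.69 dB


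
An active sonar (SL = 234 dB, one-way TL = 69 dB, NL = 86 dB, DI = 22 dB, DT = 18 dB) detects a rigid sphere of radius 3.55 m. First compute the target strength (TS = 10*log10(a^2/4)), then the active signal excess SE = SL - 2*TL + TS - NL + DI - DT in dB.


Step 1: TS = 10*log10(3.55^2/4) = 4.98 dB
Step 2: SE = SL - 2*TL + TS - NL + DI - DT = 234 - 2*69 + (4.98) - 86 + 22 - 18 = 18.98

18.98 dB


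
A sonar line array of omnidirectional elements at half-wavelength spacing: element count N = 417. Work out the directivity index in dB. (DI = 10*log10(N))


DI = 10*log10(417) = 26.2

26.2 dB


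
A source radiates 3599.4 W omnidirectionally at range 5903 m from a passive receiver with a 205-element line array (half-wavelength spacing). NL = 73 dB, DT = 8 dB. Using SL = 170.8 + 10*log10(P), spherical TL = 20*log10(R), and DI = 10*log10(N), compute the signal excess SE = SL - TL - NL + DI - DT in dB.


Step 1: SL = 170.8 + 10*log10(3599.4) = 206.36 dB
Step 2: TL = 20*log10(5903) = 75.42 dB
Step 3: DI = 10*log10(205) = 23.12 dB
Step 4: SE = SL - TL - NL + DI - DT = 206.36 - 75.42 - 73 + 23.12 - 8 = 73.06

73.06 dB


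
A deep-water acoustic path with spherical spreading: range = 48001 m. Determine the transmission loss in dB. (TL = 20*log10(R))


TL = 20*log10(48001) = 93.63

93.63 dB


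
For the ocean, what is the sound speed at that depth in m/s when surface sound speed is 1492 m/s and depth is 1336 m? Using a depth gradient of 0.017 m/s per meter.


c = 1492 + 0.017 * 1336 = 1514.712

1514.712 m/s


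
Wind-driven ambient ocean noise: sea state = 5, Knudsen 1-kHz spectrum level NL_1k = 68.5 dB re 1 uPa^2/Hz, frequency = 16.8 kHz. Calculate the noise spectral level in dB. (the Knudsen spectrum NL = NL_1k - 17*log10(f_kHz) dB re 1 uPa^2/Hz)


NL = NL_1k - 17*log10(f_kHz) = 68.5 - 17*log10(16.8) = 68.5 - (20.83) = 47.67

47.67 dB


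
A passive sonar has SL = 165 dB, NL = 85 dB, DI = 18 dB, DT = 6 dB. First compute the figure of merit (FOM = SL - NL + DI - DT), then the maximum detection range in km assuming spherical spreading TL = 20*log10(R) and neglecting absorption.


Step 1: FOM = SL - NL + DI - DT = 165 - 85 + 18 - 6 = 92 dB
Step 2: at max range FOM = TL = 20*log10(R), so R = 10^(92/20) = 39810.72 m = 39.81 km

39.81 km


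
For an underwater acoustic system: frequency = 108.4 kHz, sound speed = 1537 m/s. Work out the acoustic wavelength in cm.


lambda = c/f = 1537 / 108400 = 0.0142 m = 1.42 cm

1.42 cm


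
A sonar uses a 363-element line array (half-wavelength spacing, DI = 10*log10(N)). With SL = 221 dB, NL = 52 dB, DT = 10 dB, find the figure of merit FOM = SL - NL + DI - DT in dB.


Step 1: DI = 10*log10(363) = 25.6 dB
Step 2: FOM = SL - NL + DI - DT = 221 - 52 + 25.6 - 10 = 184.6

184.6 dB


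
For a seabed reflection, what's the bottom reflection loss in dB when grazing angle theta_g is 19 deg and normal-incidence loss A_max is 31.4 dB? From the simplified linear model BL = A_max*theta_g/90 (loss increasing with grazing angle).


6.63 dB


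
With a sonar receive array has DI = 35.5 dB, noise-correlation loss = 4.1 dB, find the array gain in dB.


AG = DI - L_corr = 35.5 - 4.1 = 31.4

31.4 dB


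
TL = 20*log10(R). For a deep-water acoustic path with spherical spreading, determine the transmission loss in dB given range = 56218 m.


TL = 20*log10(56218) = 95.0

95.0 dB


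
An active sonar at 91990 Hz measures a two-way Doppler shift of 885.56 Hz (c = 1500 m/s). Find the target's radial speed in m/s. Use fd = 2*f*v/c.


7.22 m/s


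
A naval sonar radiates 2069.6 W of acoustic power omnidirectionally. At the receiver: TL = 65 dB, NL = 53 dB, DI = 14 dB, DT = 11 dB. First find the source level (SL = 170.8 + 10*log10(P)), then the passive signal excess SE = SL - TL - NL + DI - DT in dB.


Step 1: SL = 170.8 + 10*log10(2069.6) = 203.96 dB
Step 2: SE = SL - TL - NL + DI - DT = 203.96 - 65 - 53 + 14 - 11 = 88.96

88.96 dB


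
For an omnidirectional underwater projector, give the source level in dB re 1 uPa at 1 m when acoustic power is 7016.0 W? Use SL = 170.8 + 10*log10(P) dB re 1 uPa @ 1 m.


209.26 dB


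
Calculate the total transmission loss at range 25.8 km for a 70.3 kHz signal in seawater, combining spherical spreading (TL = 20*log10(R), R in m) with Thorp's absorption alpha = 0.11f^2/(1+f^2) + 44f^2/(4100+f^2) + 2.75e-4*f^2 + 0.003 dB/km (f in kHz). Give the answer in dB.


Step 1 (Thorp): alpha = 0.11*4942.09/(1+4942.09) + 44*4942.09/(4100+4942.09) + 2.75e-4*4942.09 + 0.003 = 25.5209 dB/km
Step 2: TL_spread = 20*log10(25800) = 88.23 dB
Step 3: TL_abs = alpha*R = 25.5209 * 25.8 = 658.44 dB
Step 4: TL_total = 88.23 + 658.44 = 746.67

746.67 dB


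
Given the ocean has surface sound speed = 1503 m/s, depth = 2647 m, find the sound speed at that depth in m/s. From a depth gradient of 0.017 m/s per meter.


1547.999 m/s


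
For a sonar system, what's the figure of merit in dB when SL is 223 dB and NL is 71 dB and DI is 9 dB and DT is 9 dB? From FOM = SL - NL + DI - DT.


FOM = SL - NL + DI - DT = 223 - 71 + 9 - 9 = 152

152 dB


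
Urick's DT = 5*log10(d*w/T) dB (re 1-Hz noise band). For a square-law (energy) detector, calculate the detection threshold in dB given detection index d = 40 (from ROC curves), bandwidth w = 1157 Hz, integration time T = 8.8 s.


18.6 dB


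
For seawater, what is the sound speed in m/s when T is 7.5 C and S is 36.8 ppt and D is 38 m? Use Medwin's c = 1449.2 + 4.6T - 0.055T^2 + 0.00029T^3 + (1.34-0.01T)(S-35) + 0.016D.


c = 1449.2 + 4.6*7.5 - 0.055*7.5^2 + 0.00029*7.5^3 + (1.34 - 0.01*7.5)*(36.8 - 35) + 0.016*38 = 1483.61

1483.61 m/s


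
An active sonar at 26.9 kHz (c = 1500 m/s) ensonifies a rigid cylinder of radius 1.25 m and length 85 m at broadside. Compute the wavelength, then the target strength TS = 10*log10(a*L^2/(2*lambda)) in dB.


Step 1: lambda = c/f = 1500/26900 = 0.05576 m
Step 2: TS = 10*log10(a*L^2/(2*lambda)) = 10*log10(1.25*85^2/(2*0.05576)) = 49.08

49.08 dB


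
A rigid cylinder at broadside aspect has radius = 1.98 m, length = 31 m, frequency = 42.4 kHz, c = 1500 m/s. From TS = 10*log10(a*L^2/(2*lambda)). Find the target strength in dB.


44.3 dB


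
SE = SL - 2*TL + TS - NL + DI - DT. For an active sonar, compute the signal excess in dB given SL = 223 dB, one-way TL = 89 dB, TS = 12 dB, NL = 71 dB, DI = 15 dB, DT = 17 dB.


SE = SL - 2*TL + TS - NL + DI - DT = 223 - 2*89 + (12) - 71 + 15 - 17 = -16

-16 dB


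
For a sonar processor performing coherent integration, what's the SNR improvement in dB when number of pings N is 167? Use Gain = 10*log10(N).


Gain = 10*log10(167) = 22.23

22.23 dB


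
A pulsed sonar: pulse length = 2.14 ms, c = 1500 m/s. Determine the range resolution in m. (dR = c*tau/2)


dR = c*tau/2 = 1500 * 2.14e-3 / 2 = 1.605

1.605 m


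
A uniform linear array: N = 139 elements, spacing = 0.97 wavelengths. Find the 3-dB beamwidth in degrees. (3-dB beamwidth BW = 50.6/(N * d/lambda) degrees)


BW = 50.6 / (139 * 0.97) = 50.6 / 134.83 = 0.38

0.38 deg


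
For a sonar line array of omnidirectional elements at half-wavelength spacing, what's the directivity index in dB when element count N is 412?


26.15 dB


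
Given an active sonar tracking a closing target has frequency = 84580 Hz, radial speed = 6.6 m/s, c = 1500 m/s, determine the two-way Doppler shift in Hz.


744.3 Hz


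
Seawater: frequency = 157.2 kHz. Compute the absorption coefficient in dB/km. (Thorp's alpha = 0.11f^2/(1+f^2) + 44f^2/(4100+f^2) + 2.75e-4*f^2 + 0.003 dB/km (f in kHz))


44.647 dB/km


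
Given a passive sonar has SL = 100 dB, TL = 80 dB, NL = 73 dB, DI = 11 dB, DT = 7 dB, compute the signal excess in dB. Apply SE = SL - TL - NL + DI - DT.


SE = SL - TL - NL + DI - DT = 100 - 80 - 73 + 11 - 7 = -49

-49 dB


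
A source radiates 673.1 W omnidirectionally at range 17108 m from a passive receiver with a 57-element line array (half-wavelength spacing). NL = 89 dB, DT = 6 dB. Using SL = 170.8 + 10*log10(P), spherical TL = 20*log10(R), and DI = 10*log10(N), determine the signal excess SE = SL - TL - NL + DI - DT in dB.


36.98 dB


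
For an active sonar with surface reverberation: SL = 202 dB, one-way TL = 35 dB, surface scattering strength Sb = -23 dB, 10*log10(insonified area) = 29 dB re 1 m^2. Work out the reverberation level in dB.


138 dB


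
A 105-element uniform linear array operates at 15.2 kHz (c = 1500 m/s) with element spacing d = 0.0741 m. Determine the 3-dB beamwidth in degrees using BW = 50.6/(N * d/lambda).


Step 1: lambda = 1500/15200 = 0.09868 m
Step 2: d/lambda = 0.0741/0.09868 = 0.7509
Step 3: BW = 50.6/(N * d/lambda) = 50.6/(105 * 0.7509) = 0.64

0.64 deg


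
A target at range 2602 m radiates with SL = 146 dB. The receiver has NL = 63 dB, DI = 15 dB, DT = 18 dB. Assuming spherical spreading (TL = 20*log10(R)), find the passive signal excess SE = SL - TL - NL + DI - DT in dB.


Step 1: TL = 20*log10(2602) = 68.31 dB
Step 2: SE = 146 - 68.31 - 63 + 15 - 18 = 11.69

11.69 dB


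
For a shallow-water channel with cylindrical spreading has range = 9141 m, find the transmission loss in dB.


TL = 10*log10(9141) = 39.61

39.61 dB


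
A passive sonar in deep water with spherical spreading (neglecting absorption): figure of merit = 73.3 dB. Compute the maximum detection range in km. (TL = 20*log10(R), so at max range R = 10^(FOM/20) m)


4.62 km


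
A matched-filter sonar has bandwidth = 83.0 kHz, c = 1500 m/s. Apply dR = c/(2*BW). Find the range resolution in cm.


dR = c/(2*BW) = 1500 / (2 * 83.0e3) = 0.009 m = 0.9 cm

0.9 cm


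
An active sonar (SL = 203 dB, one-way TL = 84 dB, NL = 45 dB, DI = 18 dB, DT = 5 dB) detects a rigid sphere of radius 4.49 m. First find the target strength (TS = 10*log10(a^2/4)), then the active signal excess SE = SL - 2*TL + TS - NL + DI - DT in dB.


Step 1: TS = 10*log10(4.49^2/4) = 7.02 dB
Step 2: SE = SL - 2*TL + TS - NL + DI - DT = 203 - 2*84 + (7.02) - 45 + 18 - 5 = 10.02

10.02 dB


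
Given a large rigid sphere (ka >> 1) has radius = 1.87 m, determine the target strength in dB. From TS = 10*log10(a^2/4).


TS = 10*log10(1.87^2 / 4) = 10*log10(0.874225) = -0.58

-0.58 dB


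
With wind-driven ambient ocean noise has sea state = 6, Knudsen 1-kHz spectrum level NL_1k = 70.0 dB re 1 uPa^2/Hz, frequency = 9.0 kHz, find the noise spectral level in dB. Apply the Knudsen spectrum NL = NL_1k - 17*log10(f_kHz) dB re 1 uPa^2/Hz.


NL = NL_1k - 17*log10(f_kHz) = 70.0 - 17*log10(9.0) = 70.0 - (16.22) = 53.78

53.78 dB


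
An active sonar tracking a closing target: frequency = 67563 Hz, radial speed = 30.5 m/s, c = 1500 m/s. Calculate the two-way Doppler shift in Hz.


fd = 2*f*v/c = 2 * 67563 * 30.5 / 1500 = 2747.56

2747.56 Hz


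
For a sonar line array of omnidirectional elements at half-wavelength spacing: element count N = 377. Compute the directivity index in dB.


25.76 dB


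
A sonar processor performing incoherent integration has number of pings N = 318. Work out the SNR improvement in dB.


Gain = 5*log10(318) = 12.51

12.51 dB


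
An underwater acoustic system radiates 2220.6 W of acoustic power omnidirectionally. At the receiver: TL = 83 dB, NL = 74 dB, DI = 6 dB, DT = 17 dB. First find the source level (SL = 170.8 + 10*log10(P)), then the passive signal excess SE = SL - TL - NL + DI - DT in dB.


Step 1: SL = 170.8 + 10*log10(2220.6) = 204.26 dB
Step 2: SE = SL - TL - NL + DI - DT = 204.26 - 83 - 74 + 6 - 17 = 36.26

36.26 dB


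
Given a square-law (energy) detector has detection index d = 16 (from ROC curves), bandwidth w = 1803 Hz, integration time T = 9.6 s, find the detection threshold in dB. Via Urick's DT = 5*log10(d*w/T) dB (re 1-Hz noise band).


DT = 5*log10(d*w/T) = 5*log10(16 * 1803 / 9.6) = 5*log10(3005.0) = 17.39

17.39 dB


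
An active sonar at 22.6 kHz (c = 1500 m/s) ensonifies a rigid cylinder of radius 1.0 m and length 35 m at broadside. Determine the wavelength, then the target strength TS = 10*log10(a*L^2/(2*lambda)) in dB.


Step 1: lambda = c/f = 1500/22600 = 0.06637 m
Step 2: TS = 10*log10(a*L^2/(2*lambda)) = 10*log10(1.0*35^2/(2*0.06637)) = 39.65

39.65 dB


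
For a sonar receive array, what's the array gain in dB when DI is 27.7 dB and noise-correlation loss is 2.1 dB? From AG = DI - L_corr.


AG = DI - L_corr = 27.7 - 2.1 = 25.6

25.6 dB


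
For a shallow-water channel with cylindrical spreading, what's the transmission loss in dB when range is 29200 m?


TL = 10*log10(29200) = 44.65

44.65 dB


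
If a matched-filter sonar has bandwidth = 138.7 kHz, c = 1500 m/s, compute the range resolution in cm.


dR = c/(2*BW) = 1500 / (2 * 138.7e3) = 0.0054 m = 0.54 cm

0.54 cm


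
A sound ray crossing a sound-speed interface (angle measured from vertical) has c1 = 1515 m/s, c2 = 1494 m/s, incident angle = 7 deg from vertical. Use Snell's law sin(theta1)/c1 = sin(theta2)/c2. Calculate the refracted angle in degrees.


sin(theta2) = (c2/c1)*sin(theta1) = (1494/1515)*sin(7 deg) = 0.12018
theta2 = arcsin(0.12018) = 6.9

6.9 deg


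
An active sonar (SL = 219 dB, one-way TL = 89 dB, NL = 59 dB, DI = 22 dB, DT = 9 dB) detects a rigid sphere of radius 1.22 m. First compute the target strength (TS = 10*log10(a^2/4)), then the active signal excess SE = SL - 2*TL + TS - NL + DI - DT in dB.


Step 1: TS = 10*log10(1.22^2/4) = -4.29 dB
Step 2: SE = SL - 2*TL + TS - NL + DI - DT = 219 - 2*89 + (-4.29) - 59 + 22 - 9 = -9.29

-9.29 dB


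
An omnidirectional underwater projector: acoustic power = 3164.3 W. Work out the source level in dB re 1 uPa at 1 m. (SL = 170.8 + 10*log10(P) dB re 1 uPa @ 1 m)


205.8 dB


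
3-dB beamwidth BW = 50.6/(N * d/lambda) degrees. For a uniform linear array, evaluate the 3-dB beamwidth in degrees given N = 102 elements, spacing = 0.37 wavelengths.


BW = 50.6 / (102 * 0.37) = 50.6 / 37.74 = 1.34

1.34 deg


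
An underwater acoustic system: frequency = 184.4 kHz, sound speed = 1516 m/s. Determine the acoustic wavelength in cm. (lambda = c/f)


0.82 cm


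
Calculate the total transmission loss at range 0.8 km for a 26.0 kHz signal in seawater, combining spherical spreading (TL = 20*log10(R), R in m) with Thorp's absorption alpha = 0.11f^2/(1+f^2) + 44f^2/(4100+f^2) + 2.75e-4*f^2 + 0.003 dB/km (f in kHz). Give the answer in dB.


63.28 dB


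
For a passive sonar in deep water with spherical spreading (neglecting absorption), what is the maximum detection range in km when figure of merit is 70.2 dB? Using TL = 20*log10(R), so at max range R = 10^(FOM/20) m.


At max range FOM = TL, so 20*log10(R) = 70.2
R = 10^(70.2/20) = 3235.94 m = 3.24 km

3.24 km


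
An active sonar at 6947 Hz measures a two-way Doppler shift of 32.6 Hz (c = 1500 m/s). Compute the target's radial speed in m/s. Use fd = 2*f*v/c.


3.52 m/s


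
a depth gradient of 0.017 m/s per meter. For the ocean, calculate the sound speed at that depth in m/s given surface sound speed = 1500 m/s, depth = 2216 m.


c = 1500 + 0.017 * 2216 = 1537.672

1537.672 m/s


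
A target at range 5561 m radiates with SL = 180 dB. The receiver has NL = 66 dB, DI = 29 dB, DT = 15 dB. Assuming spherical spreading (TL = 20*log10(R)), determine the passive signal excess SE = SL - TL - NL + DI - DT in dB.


Step 1: TL = 20*log10(5561) = 74.9 dB
Step 2: SE = 180 - 74.9 - 66 + 29 - 15 = 53.1

53.1 dB


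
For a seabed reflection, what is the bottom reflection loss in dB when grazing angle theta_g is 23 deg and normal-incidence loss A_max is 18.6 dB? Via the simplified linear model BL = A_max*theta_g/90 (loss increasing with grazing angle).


4.75 dB


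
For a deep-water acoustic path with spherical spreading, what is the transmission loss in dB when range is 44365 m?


TL = 20*log10(44365) = 92.94

92.94 dB


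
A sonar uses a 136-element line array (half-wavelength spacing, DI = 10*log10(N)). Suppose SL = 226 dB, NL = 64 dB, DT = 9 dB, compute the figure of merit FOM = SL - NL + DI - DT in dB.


Step 1: DI = 10*log10(136) = 21.34 dB
Step 2: FOM = SL - NL + DI - DT = 226 - 64 + 21.34 - 9 = 174.34

174.34 dB


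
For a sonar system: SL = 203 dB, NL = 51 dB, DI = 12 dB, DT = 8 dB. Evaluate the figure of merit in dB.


156 dB


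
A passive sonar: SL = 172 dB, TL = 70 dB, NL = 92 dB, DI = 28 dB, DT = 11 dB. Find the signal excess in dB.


SE = SL - TL - NL + DI - DT = 172 - 70 - 92 + 28 - 11 = 27

27 dB


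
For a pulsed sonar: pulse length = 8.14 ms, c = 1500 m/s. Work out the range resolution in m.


dR = c*tau/2 = 1500 * 8.14e-3 / 2 = 6.105

6.105 m


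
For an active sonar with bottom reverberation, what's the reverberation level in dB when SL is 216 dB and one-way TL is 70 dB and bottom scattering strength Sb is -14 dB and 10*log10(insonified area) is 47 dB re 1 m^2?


RL = SL - 2*TL + Sb + 10*log10(A) = 216 - 2*70 + (-14) + 47 = 109

109 dB


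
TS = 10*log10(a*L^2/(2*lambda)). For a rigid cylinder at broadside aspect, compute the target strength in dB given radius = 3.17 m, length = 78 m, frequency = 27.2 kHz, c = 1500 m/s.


lambda = 1500/27200 = 0.05515 m
TS = 10*log10(3.17*78^2/(2*0.05515)) = 52.43

52.43 dB


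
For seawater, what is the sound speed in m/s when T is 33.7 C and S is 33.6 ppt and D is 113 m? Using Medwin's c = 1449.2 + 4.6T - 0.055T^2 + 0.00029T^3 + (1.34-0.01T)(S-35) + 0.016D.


1553.26 m/s


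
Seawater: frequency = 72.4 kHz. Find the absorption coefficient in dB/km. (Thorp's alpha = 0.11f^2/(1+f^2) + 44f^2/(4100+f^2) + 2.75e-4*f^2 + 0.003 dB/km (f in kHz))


f^2 = 5241.76
alpha = 0.11*5241.76/(1+5241.76) + 44*5241.76/(4100+5241.76) + 2.75e-4*5241.76 + 0.003 = 26.243

26.243 dB/km


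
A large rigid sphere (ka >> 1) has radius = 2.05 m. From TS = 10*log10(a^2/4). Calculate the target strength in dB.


TS = 10*log10(2.05^2 / 4) = 10*log10(1.050625) = 0.21

0.21 dB


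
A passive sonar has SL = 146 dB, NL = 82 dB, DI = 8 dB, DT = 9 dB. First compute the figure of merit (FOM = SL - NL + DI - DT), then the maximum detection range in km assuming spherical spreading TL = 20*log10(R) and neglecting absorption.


Step 1: FOM = SL - NL + DI - DT = 146 - 82 + 8 - 9 = 63 dB
Step 2: at max range FOM = TL = 20*log10(R), so R = 10^(63/20) = 1412.54 m = 1.41 km

1.41 km


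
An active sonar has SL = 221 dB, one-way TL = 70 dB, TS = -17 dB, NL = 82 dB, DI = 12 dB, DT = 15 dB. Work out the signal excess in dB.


SE = SL - 2*TL + TS - NL + DI - DT = 221 - 2*70 + (-17) - 82 + 12 - 15 = -21

-21 dB


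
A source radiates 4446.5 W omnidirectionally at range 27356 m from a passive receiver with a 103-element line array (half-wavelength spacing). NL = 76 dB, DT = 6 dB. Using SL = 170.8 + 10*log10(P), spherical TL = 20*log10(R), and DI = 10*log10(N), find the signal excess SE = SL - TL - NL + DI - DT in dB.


Step 1: SL = 170.8 + 10*log10(4446.5) = 207.28 dB
Step 2: TL = 20*log10(27356) = 88.74 dB
Step 3: DI = 10*log10(103) = 20.13 dB
Step 4: SE = SL - TL - NL + DI - DT = 207.28 - 88.74 - 76 + 20.13 - 6 = 56.67

56.67 dB


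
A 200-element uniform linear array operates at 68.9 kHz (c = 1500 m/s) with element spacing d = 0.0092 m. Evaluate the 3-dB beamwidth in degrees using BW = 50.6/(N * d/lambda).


Step 1: lambda = 1500/68900 = 0.02177 m
Step 2: d/lambda = 0.0092/0.02177 = 0.4226
Step 3: BW = 50.6/(N * d/lambda) = 50.6/(200 * 0.4226) = 0.6

0.6 deg


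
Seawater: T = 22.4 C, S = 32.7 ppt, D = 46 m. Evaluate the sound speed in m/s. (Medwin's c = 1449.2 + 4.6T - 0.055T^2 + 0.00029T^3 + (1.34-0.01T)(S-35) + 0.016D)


1526.07 m/s


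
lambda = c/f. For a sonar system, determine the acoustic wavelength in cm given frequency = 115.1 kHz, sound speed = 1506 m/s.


lambda = c/f = 1506 / 115100 = 0.0131 m = 1.31 cm

1.31 cm


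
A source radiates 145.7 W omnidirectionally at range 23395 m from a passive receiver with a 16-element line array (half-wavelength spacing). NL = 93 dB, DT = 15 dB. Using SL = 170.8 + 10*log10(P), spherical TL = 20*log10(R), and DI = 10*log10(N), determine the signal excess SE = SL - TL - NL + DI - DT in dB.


Step 1: SL = 170.8 + 10*log10(145.7) = 192.43 dB
Step 2: TL = 20*log10(23395) = 87.38 dB
Step 3: DI = 10*log10(16) = 12.04 dB
Step 4: SE = SL - TL - NL + DI - DT = 192.43 - 87.38 - 93 + 12.04 - 15 = 9.09

9.09 dB


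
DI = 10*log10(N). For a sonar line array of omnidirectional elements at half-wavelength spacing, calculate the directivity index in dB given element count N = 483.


26.84 dB


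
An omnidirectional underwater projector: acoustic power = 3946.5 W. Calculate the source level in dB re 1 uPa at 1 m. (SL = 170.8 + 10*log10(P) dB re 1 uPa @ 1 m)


206.76 dB


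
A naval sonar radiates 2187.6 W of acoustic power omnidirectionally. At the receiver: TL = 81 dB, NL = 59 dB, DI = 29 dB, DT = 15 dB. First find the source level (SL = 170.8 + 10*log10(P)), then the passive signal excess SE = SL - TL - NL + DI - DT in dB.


Step 1: SL = 170.8 + 10*log10(2187.6) = 204.2 dB
Step 2: SE = SL - TL - NL + DI - DT = 204.2 - 81 - 59 + 29 - 15 = 78.2

78.2 dB


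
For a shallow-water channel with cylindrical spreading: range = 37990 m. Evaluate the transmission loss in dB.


45.8 dB


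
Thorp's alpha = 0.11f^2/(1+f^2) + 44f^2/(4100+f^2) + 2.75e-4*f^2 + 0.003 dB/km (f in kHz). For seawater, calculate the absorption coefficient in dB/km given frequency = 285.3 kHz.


f^2 = 81396.09
alpha = 0.11*81396.09/(1+81396.09) + 44*81396.09/(4100+81396.09) + 2.75e-4*81396.09 + 0.003 = 64.387

64.387 dB/km


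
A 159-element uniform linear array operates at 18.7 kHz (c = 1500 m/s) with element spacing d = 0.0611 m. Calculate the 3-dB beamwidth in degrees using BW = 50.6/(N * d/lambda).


Step 1: lambda = 1500/18700 = 0.08021 m
Step 2: d/lambda = 0.0611/0.08021 = 0.7618
Step 3: BW = 50.6/(N * d/lambda) = 50.6/(159 * 0.7618) = 0.42

0.42 deg


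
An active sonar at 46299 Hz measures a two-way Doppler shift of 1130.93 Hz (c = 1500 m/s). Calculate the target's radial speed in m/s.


From fd = 2*f*v/c, v = c*fd/(2*f) = 1500 * 1130.93 / (2*46299) = 18.32

18.32 m/s


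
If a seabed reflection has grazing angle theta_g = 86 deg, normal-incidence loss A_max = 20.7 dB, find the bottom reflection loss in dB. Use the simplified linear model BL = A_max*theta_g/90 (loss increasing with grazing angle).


19.78 dB


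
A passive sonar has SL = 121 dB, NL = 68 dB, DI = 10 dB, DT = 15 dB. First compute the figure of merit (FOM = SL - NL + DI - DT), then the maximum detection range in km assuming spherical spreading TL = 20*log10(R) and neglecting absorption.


Step 1: FOM = SL - NL + DI - DT = 121 - 68 + 10 - 15 = 48 dB
Step 2: at max range FOM = TL = 20*log10(R), so R = 10^(48/20) = 251.19 m = 0.25 km

0.25 km


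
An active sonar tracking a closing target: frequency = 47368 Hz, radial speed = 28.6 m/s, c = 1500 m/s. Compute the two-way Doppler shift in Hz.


fd = 2*f*v/c = 2 * 47368 * 28.6 / 1500 = 1806.3

1806.3 Hz


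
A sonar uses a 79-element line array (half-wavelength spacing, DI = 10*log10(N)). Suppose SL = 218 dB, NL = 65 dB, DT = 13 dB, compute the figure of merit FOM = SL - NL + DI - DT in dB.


Step 1: DI = 10*log10(79) = 18.98 dB
Step 2: FOM = SL - NL + DI - DT = 218 - 65 + 18.98 - 13 = 158.98

158.98 dB


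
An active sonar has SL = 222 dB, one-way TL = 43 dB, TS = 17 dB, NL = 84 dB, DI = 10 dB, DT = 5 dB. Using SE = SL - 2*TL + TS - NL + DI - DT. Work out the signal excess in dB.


74 dB


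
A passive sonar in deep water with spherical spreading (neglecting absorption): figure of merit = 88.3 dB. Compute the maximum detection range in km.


At max range FOM = TL, so 20*log10(R) = 88.3
R = 10^(88.3/20) = 26001.6 m = 26.0 km

26.0 km


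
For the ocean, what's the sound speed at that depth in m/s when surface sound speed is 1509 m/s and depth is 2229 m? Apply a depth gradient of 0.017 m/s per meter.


1546.893 m/s


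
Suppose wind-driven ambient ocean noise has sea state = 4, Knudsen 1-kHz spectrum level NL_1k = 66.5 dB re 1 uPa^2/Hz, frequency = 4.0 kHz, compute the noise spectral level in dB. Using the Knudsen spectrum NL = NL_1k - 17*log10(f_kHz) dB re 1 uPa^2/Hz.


NL = NL_1k - 17*log10(f_kHz) = 66.5 - 17*log10(4.0) = 66.5 - (10.24) = 56.26

56.26 dB


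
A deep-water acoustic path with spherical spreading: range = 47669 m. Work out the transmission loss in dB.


TL = 20*log10(47669) = 93.56

93.56 dB


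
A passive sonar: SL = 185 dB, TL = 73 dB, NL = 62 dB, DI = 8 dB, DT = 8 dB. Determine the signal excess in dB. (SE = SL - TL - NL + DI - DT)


SE = SL - TL - NL + DI - DT = 185 - 73 - 62 + 8 - 8 = 50

50 dB


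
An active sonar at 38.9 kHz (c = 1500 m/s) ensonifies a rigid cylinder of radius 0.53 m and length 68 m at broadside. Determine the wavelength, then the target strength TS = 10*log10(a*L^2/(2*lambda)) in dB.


Step 1: lambda = c/f = 1500/38900 = 0.03856 m
Step 2: TS = 10*log10(a*L^2/(2*lambda)) = 10*log10(0.53*68^2/(2*0.03856)) = 45.02

45.02 dB


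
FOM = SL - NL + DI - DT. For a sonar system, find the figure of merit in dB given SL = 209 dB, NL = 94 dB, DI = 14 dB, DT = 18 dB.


FOM = SL - NL + DI - DT = 209 - 94 + 14 - 18 = 111

111 dB


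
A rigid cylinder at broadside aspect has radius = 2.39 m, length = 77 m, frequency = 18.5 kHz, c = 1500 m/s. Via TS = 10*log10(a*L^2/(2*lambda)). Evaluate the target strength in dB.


lambda = 1500/18500 = 0.08108 m
TS = 10*log10(2.39*77^2/(2*0.08108)) = 49.41

49.41 dB


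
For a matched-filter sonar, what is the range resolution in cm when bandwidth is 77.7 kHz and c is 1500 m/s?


dR = c/(2*BW) = 1500 / (2 * 77.7e3) = 0.0097 m = 0.97 cm

0.97 cm


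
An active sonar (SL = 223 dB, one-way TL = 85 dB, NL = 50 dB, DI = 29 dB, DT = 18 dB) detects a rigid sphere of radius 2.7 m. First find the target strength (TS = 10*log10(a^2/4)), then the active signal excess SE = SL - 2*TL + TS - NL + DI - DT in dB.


Step 1: TS = 10*log10(2.7^2/4) = 2.61 dB
Step 2: SE = SL - 2*TL + TS - NL + DI - DT = 223 - 2*85 + (2.61) - 50 + 29 - 18 = 16.61

16.61 dB


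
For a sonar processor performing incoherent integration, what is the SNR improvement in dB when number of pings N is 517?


Gain = 5*log10(517) = 13.57

13.57 dB


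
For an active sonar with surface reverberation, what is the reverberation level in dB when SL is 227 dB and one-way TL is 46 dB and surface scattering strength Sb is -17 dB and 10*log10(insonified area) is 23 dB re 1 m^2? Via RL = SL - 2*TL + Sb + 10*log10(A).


RL = SL - 2*TL + Sb + 10*log10(A) = 227 - 2*46 + (-17) + 23 = 141

141 dB


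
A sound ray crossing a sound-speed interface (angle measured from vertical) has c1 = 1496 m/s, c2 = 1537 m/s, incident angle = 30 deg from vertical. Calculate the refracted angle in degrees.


30.91 deg


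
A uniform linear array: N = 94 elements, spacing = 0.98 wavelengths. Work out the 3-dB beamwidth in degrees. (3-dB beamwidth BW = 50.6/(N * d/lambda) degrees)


BW = 50.6 / (94 * 0.98) = 50.6 / 92.12 = 0.55

0.55 deg


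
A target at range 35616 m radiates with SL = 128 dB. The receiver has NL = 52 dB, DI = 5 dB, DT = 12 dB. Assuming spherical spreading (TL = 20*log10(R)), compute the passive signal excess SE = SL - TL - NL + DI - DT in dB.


-22.03 dB


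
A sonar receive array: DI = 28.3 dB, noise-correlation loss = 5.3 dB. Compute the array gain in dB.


AG = DI - L_corr = 28.3 - 5.3 = 23.0

23.0 dB


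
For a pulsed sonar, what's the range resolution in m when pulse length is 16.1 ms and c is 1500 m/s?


dR = c*tau/2 = 1500 * 16.1e-3 / 2 = 12.075

12.075 m


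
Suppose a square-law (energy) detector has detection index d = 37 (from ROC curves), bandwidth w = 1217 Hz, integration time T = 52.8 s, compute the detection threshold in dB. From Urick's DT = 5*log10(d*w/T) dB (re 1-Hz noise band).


14.65 dB


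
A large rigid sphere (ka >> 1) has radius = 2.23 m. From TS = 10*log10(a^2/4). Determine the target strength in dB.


0.95 dB


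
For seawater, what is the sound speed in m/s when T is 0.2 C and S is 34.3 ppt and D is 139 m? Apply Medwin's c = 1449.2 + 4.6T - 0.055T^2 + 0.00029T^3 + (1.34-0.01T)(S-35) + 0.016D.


1451.41 m/s


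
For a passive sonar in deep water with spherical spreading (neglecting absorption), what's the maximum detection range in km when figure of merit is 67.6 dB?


2.4 km


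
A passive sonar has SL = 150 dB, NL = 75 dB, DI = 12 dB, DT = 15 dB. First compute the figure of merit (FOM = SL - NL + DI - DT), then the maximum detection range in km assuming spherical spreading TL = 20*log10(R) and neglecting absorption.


Step 1: FOM = SL - NL + DI - DT = 150 - 75 + 12 - 15 = 72 dB
Step 2: at max range FOM = TL = 20*log10(R), so R = 10^(72/20) = 3981.07 m = 3.98 km

3.98 km


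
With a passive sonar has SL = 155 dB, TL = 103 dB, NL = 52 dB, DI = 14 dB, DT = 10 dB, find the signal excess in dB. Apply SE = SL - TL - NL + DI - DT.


4 dB


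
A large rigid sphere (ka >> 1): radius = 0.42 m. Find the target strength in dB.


-13.56 dB


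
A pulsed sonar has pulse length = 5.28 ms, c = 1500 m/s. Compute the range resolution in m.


3.96 m


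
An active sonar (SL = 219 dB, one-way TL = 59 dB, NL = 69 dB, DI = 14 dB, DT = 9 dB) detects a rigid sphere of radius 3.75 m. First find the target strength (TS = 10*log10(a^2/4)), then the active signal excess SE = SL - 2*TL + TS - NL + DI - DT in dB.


Step 1: TS = 10*log10(3.75^2/4) = 5.46 dB
Step 2: SE = SL - 2*TL + TS - NL + DI - DT = 219 - 2*59 + (5.46) - 69 + 14 - 9 = 42.46

42.46 dB


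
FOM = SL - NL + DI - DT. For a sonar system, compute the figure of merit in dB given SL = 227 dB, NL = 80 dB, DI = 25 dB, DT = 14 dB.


158 dB


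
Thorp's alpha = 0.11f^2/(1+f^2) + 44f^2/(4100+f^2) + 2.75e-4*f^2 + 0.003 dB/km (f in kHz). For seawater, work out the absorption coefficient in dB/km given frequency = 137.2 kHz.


f^2 = 18823.84
alpha = 0.11*18823.84/(1+18823.84) + 44*18823.84/(4100+18823.84) + 2.75e-4*18823.84 + 0.003 = 41.42

41.42 dB/km
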